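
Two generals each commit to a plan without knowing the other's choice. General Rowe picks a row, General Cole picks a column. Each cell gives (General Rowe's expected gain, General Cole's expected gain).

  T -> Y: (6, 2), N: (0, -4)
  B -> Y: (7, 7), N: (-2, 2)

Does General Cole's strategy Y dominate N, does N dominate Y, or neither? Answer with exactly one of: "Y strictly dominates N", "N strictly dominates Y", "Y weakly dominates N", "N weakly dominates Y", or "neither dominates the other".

Y's payoffs vs N's, by General Rowe's action — T: 2>-4, B: 7>2.
Every comparison favours Y, so Y strictly dominates N.

Y strictly dominates N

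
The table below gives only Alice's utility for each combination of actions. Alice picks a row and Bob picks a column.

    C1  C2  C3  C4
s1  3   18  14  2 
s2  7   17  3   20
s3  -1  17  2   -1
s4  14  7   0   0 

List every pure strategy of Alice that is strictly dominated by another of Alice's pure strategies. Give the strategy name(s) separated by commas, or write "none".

s3

Nothing dominates s1: s2 at C2 (18>17); s3 at C1 (3>-1); s4 at C2 (18>7).
s2 is not dominated — it holds its own against s1 at C1 (7>3); s3 at C1 (7>-1); s4 at C2 (17>7).
s1 strictly dominates s3 — C1: 3>-1, C2: 18>17, C3: 14>2, C4: 2>-1.
Nothing dominates s4: s1 at C1 (14>3); s2 at C1 (14>7); s3 at C1 (14>-1).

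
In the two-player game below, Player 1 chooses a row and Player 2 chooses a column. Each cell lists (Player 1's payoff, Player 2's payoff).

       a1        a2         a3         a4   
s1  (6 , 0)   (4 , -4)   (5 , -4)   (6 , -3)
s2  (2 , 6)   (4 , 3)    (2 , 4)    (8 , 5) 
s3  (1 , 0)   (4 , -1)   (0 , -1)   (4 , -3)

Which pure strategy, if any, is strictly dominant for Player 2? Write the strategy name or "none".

a1 vs a2: s1: 0>-4, s2: 6>3, s3: 0>-1.
a1 vs a3: s1: 0>-4, s2: 6>4, s3: 0>-1.
a1 vs a4: s1: 0>-3, s2: 6>5, s3: 0>-3.
a1 strictly beats every other strategy against every opponent action, so it is strictly dominant.

a1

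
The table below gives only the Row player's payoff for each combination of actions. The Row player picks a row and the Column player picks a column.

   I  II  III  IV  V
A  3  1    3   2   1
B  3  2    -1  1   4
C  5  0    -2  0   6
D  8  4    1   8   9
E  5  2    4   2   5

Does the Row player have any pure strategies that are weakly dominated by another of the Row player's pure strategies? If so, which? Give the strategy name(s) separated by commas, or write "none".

A, B, C

E weakly dominates A — I: 5>3, II: 2>1, III: 4>3, IV: 2=2, V: 5>1.
B: dominated, since D does at least as well everywhere (I: 8>3, II: 4>2, III: 1>-1, IV: 8>1, V: 9>4).
D weakly dominates C — I: 8>5, II: 4>0, III: 1>-2, IV: 8>0, V: 9>6.
Nothing dominates D: A at I (8>3); B at I (8>3); C at I (8>5); E at I (8>5).
E: no other strategy beats it everywhere (A at I (5>3); B at I (5>3); C at II (2>0); D at III (4>1)).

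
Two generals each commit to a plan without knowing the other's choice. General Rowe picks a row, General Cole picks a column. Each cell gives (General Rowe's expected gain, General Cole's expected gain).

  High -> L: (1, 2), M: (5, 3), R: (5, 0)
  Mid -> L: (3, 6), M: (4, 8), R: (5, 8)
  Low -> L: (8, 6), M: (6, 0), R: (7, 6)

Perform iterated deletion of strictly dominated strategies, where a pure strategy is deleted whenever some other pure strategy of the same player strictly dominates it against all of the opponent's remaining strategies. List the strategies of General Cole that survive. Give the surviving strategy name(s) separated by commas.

L, R

For General Rowe, Low strictly dominates High on the remaining columns (L: 8>1, M: 6>5, R: 7>5); eliminate High.
For General Rowe, Low strictly dominates Mid on the remaining columns (L: 8>3, M: 6>4, R: 7>5); eliminate Mid.
General Cole's strategy M is strictly dominated by L (Low: 6>0) and is removed.
Among the remaining strategies, none is strictly dominated by another pure strategy of the same player, so the elimination stops.
Surviving strategies — General Rowe: {Low}; General Cole: {L, R}.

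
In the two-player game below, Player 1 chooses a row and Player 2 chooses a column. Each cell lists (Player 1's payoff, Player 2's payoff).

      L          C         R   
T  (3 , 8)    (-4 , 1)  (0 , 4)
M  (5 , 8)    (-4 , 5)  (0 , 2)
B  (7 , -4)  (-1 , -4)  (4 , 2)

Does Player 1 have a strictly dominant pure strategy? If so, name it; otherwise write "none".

B vs T: L: 7>3, C: -1>-4, R: 4>0.
B vs M: L: 7>5, C: -1>-4, R: 4>0.
B strictly beats every other strategy against every opponent action, so it is strictly dominant.

B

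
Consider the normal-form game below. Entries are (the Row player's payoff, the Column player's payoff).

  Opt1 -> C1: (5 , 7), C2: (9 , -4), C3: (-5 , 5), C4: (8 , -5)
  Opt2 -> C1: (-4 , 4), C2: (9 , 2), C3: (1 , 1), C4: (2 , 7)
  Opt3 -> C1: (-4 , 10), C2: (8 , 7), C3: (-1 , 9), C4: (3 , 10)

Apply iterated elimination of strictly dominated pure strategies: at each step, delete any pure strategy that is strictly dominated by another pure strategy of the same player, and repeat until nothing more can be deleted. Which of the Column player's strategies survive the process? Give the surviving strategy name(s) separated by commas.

C1

The Column player's strategy C2 is strictly dominated by C1 (Opt1: 7>-4, Opt2: 4>2, Opt3: 10>7) and is removed.
For the Column player, C1 strictly dominates C3 on the remaining rows (Opt1: 7>5, Opt2: 4>1, Opt3: 10>9); eliminate C3.
Row Opt2 is eliminated: Opt1 beats it against every remaining column (C1: 5>-4, C4: 8>2).
Row Opt3 is eliminated: Opt1 beats it against every remaining column (C1: 5>-4, C4: 8>3).
Column C4 is eliminated: C1 beats it against every remaining row (Opt1: 7>-5).
Among the remaining strategies, none is strictly dominated by another pure strategy of the same player, so the elimination stops.
Surviving strategies — the Row player: {Opt1}; the Column player: {C1}.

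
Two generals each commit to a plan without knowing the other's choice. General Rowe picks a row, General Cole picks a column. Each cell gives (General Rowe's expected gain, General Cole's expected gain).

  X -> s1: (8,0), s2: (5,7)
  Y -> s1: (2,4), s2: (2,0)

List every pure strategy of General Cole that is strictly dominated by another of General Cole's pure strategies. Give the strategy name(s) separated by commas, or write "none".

s1: no other strategy beats it everywhere (s2 at Y (4>0)).
s2 is not dominated — it holds its own against s1 at X (7>0).

none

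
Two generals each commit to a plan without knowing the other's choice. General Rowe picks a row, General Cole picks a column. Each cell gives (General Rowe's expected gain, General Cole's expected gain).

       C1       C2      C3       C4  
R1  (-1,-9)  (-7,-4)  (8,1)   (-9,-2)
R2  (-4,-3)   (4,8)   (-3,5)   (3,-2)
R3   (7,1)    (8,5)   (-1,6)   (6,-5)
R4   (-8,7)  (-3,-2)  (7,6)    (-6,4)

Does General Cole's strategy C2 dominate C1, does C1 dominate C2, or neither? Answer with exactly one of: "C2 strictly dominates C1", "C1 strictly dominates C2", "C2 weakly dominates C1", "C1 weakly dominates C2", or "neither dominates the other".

Compare C2 to C1 across each opponent action: R1: -4>-9, R2: 8>-3, R3: 5>1, R4: -2<7.
C2 does better at R1, R2, R3 but worse at R4; neither strategy dominates the other.

neither dominates the other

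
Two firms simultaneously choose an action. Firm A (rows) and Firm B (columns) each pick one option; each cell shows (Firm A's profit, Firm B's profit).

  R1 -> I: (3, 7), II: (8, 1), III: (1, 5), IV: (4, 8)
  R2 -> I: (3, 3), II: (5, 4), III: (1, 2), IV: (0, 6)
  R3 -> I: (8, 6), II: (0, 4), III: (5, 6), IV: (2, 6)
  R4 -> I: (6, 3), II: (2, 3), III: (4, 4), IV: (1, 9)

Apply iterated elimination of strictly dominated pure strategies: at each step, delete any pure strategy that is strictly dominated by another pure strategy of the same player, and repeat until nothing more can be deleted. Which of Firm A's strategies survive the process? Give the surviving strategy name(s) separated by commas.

R1, R3

Column II is eliminated: IV beats it against every remaining row (R1: 8>1, R2: 6>4, R3: 6>4, R4: 9>3).
For Firm A, R3 strictly dominates R2 on the remaining columns (I: 8>3, III: 5>1, IV: 2>0); eliminate R2.
Row R4 is eliminated: R3 beats it against every remaining column (I: 8>6, III: 5>4, IV: 2>1).
Among the remaining strategies, none is strictly dominated by another pure strategy of the same player, so the elimination stops.
Surviving strategies — Firm A: {R1, R3}; Firm B: {I, III, IV}.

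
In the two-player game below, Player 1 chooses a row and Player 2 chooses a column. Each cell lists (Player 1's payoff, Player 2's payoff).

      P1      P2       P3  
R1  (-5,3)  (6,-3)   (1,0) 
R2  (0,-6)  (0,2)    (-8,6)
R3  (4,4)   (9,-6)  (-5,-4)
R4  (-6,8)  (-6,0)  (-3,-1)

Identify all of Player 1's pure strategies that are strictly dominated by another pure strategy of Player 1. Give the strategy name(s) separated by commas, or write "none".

R2, R4

Nothing dominates R1: R2 at P2 (6>0); R3 at P3 (1>-5); R4 at P1 (-5>-6).
R3 strictly dominates R2 — P1: 4>0, P2: 9>0, P3: -5>-8.
R3: no other strategy beats it everywhere (R1 at P1 (4>-5); R2 at P1 (4>0); R4 at P1 (4>-6)).
R4: dominated, since R1 does at least as well everywhere (P1: -5>-6, P2: 6>-6, P3: 1>-3).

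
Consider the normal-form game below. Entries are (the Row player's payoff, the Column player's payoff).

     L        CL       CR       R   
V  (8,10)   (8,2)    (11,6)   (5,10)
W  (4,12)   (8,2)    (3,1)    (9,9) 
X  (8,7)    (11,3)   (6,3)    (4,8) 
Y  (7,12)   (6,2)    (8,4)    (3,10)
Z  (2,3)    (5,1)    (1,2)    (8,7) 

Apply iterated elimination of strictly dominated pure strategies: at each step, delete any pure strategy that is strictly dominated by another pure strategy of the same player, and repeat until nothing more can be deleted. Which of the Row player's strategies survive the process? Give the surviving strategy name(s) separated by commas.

Row Y is eliminated: V beats it against every remaining column (L: 8>7, CL: 8>6, CR: 11>8, R: 5>3).
The Row player's strategy Z is strictly dominated by W (L: 4>2, CL: 8>5, CR: 3>1, R: 9>8) and is removed.
For the Column player, L strictly dominates CL on the remaining rows (V: 10>2, W: 12>2, X: 7>3); eliminate CL.
The Column player's strategy CR is strictly dominated by L (V: 10>6, W: 12>1, X: 7>3) and is removed.
Among the remaining strategies, none is strictly dominated by another pure strategy of the same player, so the elimination stops.
Surviving strategies — the Row player: {V, W, X}; the Column player: {L, R}.

V, W, X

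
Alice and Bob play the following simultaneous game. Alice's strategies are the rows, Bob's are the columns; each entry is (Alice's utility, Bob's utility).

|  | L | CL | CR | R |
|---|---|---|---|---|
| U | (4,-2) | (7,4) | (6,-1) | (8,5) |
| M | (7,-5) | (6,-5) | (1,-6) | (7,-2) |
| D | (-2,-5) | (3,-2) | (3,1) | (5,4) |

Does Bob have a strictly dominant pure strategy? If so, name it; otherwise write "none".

R

R vs L: U: 5>-2, M: -2>-5, D: 4>-5.
R vs CL: U: 5>4, M: -2>-5, D: 4>-2.
R vs CR: U: 5>-1, M: -2>-6, D: 4>1.
R strictly beats every other strategy against every opponent action, so it is strictly dominant.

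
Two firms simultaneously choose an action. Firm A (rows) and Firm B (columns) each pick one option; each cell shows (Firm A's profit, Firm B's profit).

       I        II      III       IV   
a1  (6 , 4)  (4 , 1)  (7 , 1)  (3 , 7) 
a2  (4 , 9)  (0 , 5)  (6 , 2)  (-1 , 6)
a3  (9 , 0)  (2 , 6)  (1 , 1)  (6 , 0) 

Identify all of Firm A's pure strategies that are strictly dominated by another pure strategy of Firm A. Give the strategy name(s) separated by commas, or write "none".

a1: no other strategy beats it everywhere (a2 at I (6>4); a3 at II (4>2)).
a2 is strictly dominated by a1 (I: 6>4, II: 4>0, III: 7>6, IV: 3>-1).
a3 is not dominated — it holds its own against a1 at I (9>6); a2 at I (9>4).

a2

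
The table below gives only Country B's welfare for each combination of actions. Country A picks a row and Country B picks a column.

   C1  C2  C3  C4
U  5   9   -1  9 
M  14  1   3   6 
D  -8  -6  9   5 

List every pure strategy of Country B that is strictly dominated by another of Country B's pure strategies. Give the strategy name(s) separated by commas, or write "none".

none

C1 is not dominated — it holds its own against C2 at M (14>1); C3 at U (5>-1); C4 at M (14>6).
C2 is not dominated — it holds its own against C1 at U (9>5); C3 at U (9>-1); C4 at U (9=9).
Nothing dominates C3: C1 at D (9>-8); C2 at M (3>1); C4 at D (9>5).
C4 is not dominated — it holds its own against C1 at U (9>5); C2 at U (9=9); C3 at U (9>-1).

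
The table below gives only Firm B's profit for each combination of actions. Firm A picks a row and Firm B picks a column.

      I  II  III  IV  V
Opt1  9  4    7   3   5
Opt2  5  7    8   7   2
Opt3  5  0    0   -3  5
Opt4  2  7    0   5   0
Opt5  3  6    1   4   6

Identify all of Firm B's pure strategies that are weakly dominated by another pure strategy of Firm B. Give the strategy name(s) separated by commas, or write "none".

IV

I is not dominated — it holds its own against II at Opt1 (9>4); III at Opt1 (9>7); IV at Opt1 (9>3); V at Opt1 (9>5).
II: no other strategy beats it everywhere (I at Opt2 (7>5); III at Opt4 (7>0); IV at Opt1 (4>3); V at Opt2 (7>2)).
III is not dominated — it holds its own against I at Opt2 (8>5); II at Opt1 (7>4); IV at Opt1 (7>3); V at Opt1 (7>5).
IV: dominated, since II does at least as well everywhere (Opt1: 4>3, Opt2: 7=7, Opt3: 0>-3, Opt4: 7>5, Opt5: 6>4).
Nothing dominates V: I at Opt5 (6>3); II at Opt1 (5>4); III at Opt3 (5>0); IV at Opt1 (5>3).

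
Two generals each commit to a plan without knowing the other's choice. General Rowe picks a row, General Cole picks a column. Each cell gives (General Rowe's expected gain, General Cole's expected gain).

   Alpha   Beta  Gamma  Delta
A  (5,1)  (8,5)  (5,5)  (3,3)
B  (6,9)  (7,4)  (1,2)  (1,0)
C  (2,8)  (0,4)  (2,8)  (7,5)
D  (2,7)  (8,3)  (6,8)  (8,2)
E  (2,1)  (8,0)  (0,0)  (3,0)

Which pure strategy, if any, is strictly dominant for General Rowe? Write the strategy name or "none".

A fails to dominate B at Alpha (5<6).
B fails to dominate A at Beta (7<8).
C fails to dominate A at Alpha (2<5).
D fails to dominate A at Alpha (2<5).
E fails to dominate A at Alpha (2<5).
No single strategy dominates all the others.

none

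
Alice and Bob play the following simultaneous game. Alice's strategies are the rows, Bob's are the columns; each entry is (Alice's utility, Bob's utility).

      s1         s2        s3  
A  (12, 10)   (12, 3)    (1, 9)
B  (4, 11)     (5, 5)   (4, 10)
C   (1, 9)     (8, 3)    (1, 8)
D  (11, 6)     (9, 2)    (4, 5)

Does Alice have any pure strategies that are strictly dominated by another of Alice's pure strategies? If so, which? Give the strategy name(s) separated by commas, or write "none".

C

Nothing dominates A: B at s1 (12>4); C at s1 (12>1); D at s1 (12>11).
Nothing dominates B: A at s3 (4>1); C at s1 (4>1); D at s3 (4=4).
C is strictly dominated by D (s1: 11>1, s2: 9>8, s3: 4>1).
D is not dominated — it holds its own against A at s3 (4>1); B at s1 (11>4); C at s1 (11>1).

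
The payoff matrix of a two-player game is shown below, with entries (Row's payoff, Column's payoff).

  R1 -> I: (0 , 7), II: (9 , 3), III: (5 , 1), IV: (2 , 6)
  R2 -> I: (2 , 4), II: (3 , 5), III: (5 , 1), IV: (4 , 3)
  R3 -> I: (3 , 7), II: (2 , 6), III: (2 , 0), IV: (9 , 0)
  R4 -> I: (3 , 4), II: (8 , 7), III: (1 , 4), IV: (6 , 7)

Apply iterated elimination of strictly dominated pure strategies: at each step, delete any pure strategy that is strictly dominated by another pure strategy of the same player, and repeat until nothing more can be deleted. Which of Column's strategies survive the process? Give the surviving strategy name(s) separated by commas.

I, II, IV

Column's strategy III is strictly dominated by II (R1: 3>1, R2: 5>1, R3: 6>0, R4: 7>4) and is removed.
For Row, R4 strictly dominates R2 on the remaining columns (I: 3>2, II: 8>3, IV: 6>4); eliminate R2.
Among the remaining strategies, none is strictly dominated by another pure strategy of the same player, so the elimination stops.
Surviving strategies — Row: {R1, R3, R4}; Column: {I, II, IV}.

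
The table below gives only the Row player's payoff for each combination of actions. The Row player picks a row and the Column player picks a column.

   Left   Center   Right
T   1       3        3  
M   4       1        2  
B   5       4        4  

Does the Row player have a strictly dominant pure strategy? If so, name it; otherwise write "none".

B

B vs T: Left: 5>1, Center: 4>3, Right: 4>3.
B vs M: Left: 5>4, Center: 4>1, Right: 4>2.
B strictly beats every other strategy against every opponent action, so it is strictly dominant.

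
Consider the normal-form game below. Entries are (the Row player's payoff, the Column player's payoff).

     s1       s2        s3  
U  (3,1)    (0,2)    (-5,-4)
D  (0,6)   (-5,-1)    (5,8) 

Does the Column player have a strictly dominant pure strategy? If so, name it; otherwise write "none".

none

s1 fails to dominate s2 at U (1<2).
s2 fails to dominate s1 at D (-1<6).
s3 fails to dominate s1 at U (-4<1).
No single strategy dominates all the others.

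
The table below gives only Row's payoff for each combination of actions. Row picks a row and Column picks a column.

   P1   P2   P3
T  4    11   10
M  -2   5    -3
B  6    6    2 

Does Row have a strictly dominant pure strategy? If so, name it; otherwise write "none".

none

T fails to dominate B at P1 (4<6).
M fails to dominate T at P1 (-2<4).
B fails to dominate T at P2 (6<11).
No single strategy dominates all the others.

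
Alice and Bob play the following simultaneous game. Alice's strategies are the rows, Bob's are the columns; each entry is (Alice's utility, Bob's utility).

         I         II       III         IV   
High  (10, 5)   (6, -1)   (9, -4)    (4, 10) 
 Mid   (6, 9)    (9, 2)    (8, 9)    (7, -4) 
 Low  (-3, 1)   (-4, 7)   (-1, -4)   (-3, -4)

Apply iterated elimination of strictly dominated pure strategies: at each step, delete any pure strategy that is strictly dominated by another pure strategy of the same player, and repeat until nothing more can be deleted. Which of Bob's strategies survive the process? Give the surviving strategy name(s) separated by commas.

Alice's strategy Low is strictly dominated by High (I: 10>-3, II: 6>-4, III: 9>-1, IV: 4>-3) and is removed.
Column II is eliminated: I beats it against every remaining row (High: 5>-1, Mid: 9>2).
Among the remaining strategies, none is strictly dominated by another pure strategy of the same player, so the elimination stops.
Surviving strategies — Alice: {High, Mid}; Bob: {I, III, IV}.

I, III, IV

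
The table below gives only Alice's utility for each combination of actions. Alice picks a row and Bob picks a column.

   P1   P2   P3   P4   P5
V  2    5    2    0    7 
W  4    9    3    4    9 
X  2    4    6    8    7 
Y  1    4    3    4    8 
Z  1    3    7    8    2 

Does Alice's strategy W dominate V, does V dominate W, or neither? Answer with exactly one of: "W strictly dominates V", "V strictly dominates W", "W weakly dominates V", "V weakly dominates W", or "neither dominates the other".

W's payoffs vs V's, by Bob's action — P1: 4>2, P2: 9>5, P3: 3>2, P4: 4>0, P5: 9>7.
Every comparison favours W, so W strictly dominates V.

W strictly dominates V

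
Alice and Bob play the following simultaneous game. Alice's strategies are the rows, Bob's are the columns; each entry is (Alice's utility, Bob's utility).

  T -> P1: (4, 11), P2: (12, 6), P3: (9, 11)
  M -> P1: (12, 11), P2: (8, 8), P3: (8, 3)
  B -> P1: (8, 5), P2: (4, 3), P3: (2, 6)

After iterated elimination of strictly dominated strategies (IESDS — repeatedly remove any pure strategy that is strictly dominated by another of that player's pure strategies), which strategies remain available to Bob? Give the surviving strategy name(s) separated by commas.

Alice's strategy B is strictly dominated by M (P1: 12>8, P2: 8>4, P3: 8>2) and is removed.
Bob's strategy P2 is strictly dominated by P1 (T: 11>6, M: 11>8) and is removed.
Among the remaining strategies, none is strictly dominated by another pure strategy of the same player, so the elimination stops.
Surviving strategies — Alice: {T, M}; Bob: {P1, P3}.

P1, P3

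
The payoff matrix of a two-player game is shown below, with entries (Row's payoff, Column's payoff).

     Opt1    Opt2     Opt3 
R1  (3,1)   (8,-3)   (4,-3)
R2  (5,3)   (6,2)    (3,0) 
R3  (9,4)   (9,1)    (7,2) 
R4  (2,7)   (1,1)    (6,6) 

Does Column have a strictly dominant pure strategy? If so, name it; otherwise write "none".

Opt1 vs Opt2: R1: 1>-3, R2: 3>2, R3: 4>1, R4: 7>1.
Opt1 vs Opt3: R1: 1>-3, R2: 3>0, R3: 4>2, R4: 7>6.
Opt1 strictly beats every other strategy against every opponent action, so it is strictly dominant.

Opt1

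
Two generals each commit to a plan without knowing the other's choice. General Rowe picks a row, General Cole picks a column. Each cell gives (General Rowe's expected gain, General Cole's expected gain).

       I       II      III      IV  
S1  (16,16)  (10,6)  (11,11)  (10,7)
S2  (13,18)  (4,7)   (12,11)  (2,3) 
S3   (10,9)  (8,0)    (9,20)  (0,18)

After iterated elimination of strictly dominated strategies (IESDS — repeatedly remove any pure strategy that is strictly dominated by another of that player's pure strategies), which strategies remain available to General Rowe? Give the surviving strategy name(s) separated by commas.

Row S3 is eliminated: S1 beats it against every remaining column (I: 16>10, II: 10>8, III: 11>9, IV: 10>0).
Column II is eliminated: I beats it against every remaining row (S1: 16>6, S2: 18>7).
Column III is eliminated: I beats it against every remaining row (S1: 16>11, S2: 18>11).
Row S2 is eliminated: S1 beats it against every remaining column (I: 16>13, IV: 10>2).
For General Cole, I strictly dominates IV on the remaining rows (S1: 16>7); eliminate IV.
Among the remaining strategies, none is strictly dominated by another pure strategy of the same player, so the elimination stops.
Surviving strategies — General Rowe: {S1}; General Cole: {I}.

S1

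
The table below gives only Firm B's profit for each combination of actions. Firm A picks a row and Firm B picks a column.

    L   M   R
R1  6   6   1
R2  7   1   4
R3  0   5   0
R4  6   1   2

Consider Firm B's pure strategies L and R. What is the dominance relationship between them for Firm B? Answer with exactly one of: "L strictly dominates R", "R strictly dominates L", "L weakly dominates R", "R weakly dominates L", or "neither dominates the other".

L weakly dominates R

L's payoffs vs R's, by Firm A's action — R1: 6>1, R2: 7>4, R3: 0=0, R4: 6>2.
L is at least as good everywhere and strictly better somewhere (tied only at R3), so L weakly but not strictly dominates R.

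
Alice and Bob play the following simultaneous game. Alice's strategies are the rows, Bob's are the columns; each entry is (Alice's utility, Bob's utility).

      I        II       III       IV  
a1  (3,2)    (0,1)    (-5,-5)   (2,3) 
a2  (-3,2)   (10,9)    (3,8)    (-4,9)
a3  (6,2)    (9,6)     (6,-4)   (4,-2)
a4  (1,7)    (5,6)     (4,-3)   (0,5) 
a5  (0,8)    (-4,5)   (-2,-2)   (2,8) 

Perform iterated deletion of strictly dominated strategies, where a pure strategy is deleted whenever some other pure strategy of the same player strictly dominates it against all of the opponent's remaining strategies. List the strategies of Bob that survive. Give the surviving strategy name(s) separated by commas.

For Alice, a3 strictly dominates a1 on the remaining columns (I: 6>3, II: 9>0, III: 6>-5, IV: 4>2); eliminate a1.
Row a4 is eliminated: a3 beats it against every remaining column (I: 6>1, II: 9>5, III: 6>4, IV: 4>0).
Alice's strategy a5 is strictly dominated by a3 (I: 6>0, II: 9>-4, III: 6>-2, IV: 4>2) and is removed.
Column I is eliminated: II beats it against every remaining row (a2: 9>2, a3: 6>2).
Bob's strategy III is strictly dominated by II (a2: 9>8, a3: 6>-4) and is removed.
Among the remaining strategies, none is strictly dominated by another pure strategy of the same player, so the elimination stops.
Surviving strategies — Alice: {a2, a3}; Bob: {II, IV}.

II, IV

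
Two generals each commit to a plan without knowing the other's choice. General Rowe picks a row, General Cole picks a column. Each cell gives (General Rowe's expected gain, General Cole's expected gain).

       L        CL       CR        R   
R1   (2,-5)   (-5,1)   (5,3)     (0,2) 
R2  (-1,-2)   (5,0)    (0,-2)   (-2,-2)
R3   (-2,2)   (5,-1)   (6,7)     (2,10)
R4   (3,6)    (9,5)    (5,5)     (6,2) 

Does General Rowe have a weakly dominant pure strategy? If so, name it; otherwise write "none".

none

R1 fails to dominate R2 at CL (-5<5).
R2 fails to dominate R1 at L (-1<2).
R3 fails to dominate R1 at L (-2<2).
R4 fails to dominate R3 at CR (5<6).
No single strategy dominates all the others.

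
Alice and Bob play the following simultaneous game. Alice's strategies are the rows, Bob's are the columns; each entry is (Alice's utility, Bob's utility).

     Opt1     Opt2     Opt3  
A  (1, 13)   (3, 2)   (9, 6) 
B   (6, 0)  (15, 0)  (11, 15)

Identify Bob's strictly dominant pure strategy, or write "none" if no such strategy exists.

none

Opt1 fails to dominate Opt2 at B (0=0).
Opt2 fails to dominate Opt1 at A (2<13).
Opt3 fails to dominate Opt1 at A (6<13).
No single strategy dominates all the others.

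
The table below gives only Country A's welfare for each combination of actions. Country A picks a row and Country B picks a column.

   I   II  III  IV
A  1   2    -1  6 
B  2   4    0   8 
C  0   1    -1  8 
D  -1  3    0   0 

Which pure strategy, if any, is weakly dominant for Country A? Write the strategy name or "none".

B vs A: I: 2>1, II: 4>2, III: 0>-1, IV: 8>6.
B vs C: I: 2>0, II: 4>1, III: 0>-1, IV: 8=8.
B vs D: I: 2>-1, II: 4>3, III: 0=0, IV: 8>0.
B is at least as good as every other strategy against every opponent action, so it is weakly dominant.

B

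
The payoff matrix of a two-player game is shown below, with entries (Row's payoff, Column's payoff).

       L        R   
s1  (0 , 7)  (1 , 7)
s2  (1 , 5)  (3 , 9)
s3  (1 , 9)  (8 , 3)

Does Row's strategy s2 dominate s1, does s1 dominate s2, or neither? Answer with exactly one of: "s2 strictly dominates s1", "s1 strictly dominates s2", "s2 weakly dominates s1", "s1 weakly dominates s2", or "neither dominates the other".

s2 strictly dominates s1

s2's payoffs vs s1's, by Column's action — L: 1>0, R: 3>1.
Every comparison favours s2, so s2 strictly dominates s1.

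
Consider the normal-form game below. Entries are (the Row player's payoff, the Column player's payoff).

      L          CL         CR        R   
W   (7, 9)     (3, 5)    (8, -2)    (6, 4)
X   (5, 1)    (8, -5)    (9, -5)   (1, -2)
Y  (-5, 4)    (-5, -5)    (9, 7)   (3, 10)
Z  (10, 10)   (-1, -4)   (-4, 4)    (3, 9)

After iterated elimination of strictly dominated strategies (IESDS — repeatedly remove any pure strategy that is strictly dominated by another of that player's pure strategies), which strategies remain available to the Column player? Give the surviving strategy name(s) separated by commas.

For the Column player, L strictly dominates CL on the remaining rows (W: 9>5, X: 1>-5, Y: 4>-5, Z: 10>-4); eliminate CL.
The Column player's strategy CR is strictly dominated by R (W: 4>-2, X: -2>-5, Y: 10>7, Z: 9>4) and is removed.
Row X is eliminated: W beats it against every remaining column (L: 7>5, R: 6>1).
Row Y is eliminated: W beats it against every remaining column (L: 7>-5, R: 6>3).
Column R is eliminated: L beats it against every remaining row (W: 9>4, Z: 10>9).
For the Row player, Z strictly dominates W on the remaining columns (L: 10>7); eliminate W.
Among the remaining strategies, none is strictly dominated by another pure strategy of the same player, so the elimination stops.
Surviving strategies — the Row player: {Z}; the Column player: {L}.

L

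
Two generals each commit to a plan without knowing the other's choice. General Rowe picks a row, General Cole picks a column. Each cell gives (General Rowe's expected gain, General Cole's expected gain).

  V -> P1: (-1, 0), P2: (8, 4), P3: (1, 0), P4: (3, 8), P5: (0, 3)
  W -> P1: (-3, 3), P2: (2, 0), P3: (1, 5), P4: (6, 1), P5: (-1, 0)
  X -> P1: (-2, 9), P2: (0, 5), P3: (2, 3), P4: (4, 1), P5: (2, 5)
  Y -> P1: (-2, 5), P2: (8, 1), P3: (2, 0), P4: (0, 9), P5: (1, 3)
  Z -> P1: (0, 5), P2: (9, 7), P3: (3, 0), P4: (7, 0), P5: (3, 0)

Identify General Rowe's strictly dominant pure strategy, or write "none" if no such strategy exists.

Z vs V: P1: 0>-1, P2: 9>8, P3: 3>1, P4: 7>3, P5: 3>0.
Z vs W: P1: 0>-3, P2: 9>2, P3: 3>1, P4: 7>6, P5: 3>-1.
Z vs X: P1: 0>-2, P2: 9>0, P3: 3>2, P4: 7>4, P5: 3>2.
Z vs Y: P1: 0>-2, P2: 9>8, P3: 3>2, P4: 7>0, P5: 3>1.
Z strictly beats every other strategy against every opponent action, so it is strictly dominant.

Z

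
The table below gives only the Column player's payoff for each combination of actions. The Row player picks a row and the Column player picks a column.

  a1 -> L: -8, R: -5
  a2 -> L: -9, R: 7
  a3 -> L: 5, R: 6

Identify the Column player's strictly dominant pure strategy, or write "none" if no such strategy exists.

R

R vs L: a1: -5>-8, a2: 7>-9, a3: 6>5.
R strictly beats every other strategy against every opponent action, so it is strictly dominant.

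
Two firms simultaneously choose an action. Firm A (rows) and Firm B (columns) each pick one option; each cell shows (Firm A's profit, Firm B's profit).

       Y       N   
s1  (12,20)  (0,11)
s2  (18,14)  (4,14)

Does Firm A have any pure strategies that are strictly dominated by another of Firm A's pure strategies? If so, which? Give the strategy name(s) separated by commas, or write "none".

s1: dominated, since s2 does at least as well everywhere (Y: 18>12, N: 4>0).
s2: no other strategy beats it everywhere (s1 at Y (18>12)).

s1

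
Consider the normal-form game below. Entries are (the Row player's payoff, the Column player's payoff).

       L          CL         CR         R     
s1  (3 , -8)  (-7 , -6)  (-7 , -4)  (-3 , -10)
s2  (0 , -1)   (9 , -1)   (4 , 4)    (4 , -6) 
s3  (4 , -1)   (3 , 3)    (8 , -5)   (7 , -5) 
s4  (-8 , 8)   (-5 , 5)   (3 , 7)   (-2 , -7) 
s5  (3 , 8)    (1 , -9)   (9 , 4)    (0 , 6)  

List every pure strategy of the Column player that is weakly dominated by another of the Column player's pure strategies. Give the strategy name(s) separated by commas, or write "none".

R

L is not dominated — it holds its own against CL at s4 (8>5); CR at s3 (-1>-5); R at s1 (-8>-10).
CL is not dominated — it holds its own against L at s1 (-6>-8); CR at s3 (3>-5); R at s1 (-6>-10).
Nothing dominates CR: L at s1 (-4>-8); CL at s1 (-4>-6); R at s1 (-4>-10).
R: dominated, since L does at least as well everywhere (s1: -8>-10, s2: -1>-6, s3: -1>-5, s4: 8>-7, s5: 8>6).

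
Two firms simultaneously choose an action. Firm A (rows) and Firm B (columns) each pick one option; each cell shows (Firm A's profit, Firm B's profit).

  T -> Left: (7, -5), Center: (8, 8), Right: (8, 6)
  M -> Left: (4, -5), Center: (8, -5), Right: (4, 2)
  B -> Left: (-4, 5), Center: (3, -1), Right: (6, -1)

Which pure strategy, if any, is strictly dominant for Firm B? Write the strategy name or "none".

Left fails to dominate Center at T (-5<8).
Center fails to dominate Left at M (-5=-5).
Right fails to dominate Left at B (-1<5).
No single strategy dominates all the others.

none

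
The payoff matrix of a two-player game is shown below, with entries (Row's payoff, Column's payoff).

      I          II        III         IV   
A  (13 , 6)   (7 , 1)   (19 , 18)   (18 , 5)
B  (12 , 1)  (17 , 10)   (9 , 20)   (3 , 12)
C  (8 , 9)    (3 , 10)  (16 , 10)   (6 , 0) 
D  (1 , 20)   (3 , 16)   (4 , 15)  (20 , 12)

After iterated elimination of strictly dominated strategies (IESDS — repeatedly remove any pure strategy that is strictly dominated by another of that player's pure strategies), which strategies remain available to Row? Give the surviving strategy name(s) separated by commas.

A

For Row, A strictly dominates C on the remaining columns (I: 13>8, II: 7>3, III: 19>16, IV: 18>6); eliminate C.
Column's strategy IV is strictly dominated by III (A: 18>5, B: 20>12, D: 15>12) and is removed.
Row's strategy D is strictly dominated by A (I: 13>1, II: 7>3, III: 19>4) and is removed.
Column I is eliminated: III beats it against every remaining row (A: 18>6, B: 20>1).
Column's strategy II is strictly dominated by III (A: 18>1, B: 20>10) and is removed.
Row's strategy B is strictly dominated by A (III: 19>9) and is removed.
Among the remaining strategies, none is strictly dominated by another pure strategy of the same player, so the elimination stops.
Surviving strategies — Row: {A}; Column: {III}.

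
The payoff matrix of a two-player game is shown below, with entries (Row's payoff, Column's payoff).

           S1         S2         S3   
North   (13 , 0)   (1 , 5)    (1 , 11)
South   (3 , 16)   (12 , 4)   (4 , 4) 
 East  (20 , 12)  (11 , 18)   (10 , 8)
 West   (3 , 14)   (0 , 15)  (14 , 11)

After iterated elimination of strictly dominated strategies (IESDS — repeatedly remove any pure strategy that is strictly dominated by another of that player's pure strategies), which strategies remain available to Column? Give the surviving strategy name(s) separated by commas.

S1, S2

For Row, East strictly dominates North on the remaining columns (S1: 20>13, S2: 11>1, S3: 10>1); eliminate North.
Column S3 is eliminated: S1 beats it against every remaining row (South: 16>4, East: 12>8, West: 14>11).
For Row, East strictly dominates West on the remaining columns (S1: 20>3, S2: 11>0); eliminate West.
Among the remaining strategies, none is strictly dominated by another pure strategy of the same player, so the elimination stops.
Surviving strategies — Row: {South, East}; Column: {S1, S2}.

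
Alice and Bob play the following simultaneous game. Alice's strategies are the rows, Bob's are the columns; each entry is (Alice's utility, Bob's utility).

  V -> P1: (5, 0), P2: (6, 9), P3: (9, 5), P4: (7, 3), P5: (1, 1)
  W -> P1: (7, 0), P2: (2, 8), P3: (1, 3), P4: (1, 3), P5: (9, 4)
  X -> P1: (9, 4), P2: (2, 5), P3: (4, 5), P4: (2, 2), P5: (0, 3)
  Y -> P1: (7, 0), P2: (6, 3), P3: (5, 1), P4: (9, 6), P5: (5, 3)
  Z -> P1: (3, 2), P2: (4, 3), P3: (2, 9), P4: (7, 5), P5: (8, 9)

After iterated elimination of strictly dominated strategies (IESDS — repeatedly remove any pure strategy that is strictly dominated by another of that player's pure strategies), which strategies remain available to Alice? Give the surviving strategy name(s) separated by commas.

V, W, Y, Z

Bob's strategy P1 is strictly dominated by P2 (V: 9>0, W: 8>0, X: 5>4, Y: 3>0, Z: 3>2) and is removed.
For Alice, V strictly dominates X on the remaining columns (P2: 6>2, P3: 9>4, P4: 7>2, P5: 1>0); eliminate X.
Among the remaining strategies, none is strictly dominated by another pure strategy of the same player, so the elimination stops.
Surviving strategies — Alice: {V, W, Y, Z}; Bob: {P2, P3, P4, P5}.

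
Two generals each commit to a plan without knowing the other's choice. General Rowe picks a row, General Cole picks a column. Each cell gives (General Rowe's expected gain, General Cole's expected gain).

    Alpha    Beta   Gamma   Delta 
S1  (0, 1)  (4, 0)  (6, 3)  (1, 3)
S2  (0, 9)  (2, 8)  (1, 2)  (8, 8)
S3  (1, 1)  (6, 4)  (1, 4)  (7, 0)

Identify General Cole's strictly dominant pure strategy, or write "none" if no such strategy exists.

Alpha fails to dominate Beta at S3 (1<4).
Beta fails to dominate Alpha at S1 (0<1).
Gamma fails to dominate Alpha at S2 (2<9).
Delta fails to dominate Alpha at S2 (8<9).
No single strategy dominates all the others.

none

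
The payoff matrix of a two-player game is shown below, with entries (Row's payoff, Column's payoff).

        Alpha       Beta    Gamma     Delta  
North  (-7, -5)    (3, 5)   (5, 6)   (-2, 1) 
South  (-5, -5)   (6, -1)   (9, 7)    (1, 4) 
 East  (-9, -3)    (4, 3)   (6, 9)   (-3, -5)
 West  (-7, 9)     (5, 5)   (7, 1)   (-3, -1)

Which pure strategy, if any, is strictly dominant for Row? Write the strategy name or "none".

South

South vs North: Alpha: -5>-7, Beta: 6>3, Gamma: 9>5, Delta: 1>-2.
South vs East: Alpha: -5>-9, Beta: 6>4, Gamma: 9>6, Delta: 1>-3.
South vs West: Alpha: -5>-7, Beta: 6>5, Gamma: 9>7, Delta: 1>-3.
South strictly beats every other strategy against every opponent action, so it is strictly dominant.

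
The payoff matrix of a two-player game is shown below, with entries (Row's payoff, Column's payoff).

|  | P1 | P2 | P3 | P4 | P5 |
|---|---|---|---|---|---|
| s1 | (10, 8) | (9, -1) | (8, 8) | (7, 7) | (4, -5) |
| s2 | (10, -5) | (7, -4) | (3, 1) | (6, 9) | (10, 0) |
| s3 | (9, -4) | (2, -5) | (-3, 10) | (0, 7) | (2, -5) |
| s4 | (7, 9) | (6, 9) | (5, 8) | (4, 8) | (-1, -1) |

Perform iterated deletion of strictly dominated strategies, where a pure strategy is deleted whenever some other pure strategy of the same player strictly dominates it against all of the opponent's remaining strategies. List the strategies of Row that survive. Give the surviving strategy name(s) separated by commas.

Row's strategy s3 is strictly dominated by s1 (P1: 10>9, P2: 9>2, P3: 8>-3, P4: 7>0, P5: 4>2) and is removed.
For Row, s1 strictly dominates s4 on the remaining columns (P1: 10>7, P2: 9>6, P3: 8>5, P4: 7>4, P5: 4>-1); eliminate s4.
For Column, P3 strictly dominates P2 on the remaining rows (s1: 8>-1, s2: 1>-4); eliminate P2.
Column P5 is eliminated: P3 beats it against every remaining row (s1: 8>-5, s2: 1>0).
Among the remaining strategies, none is strictly dominated by another pure strategy of the same player, so the elimination stops.
Surviving strategies — Row: {s1, s2}; Column: {P1, P3, P4}.

s1, s2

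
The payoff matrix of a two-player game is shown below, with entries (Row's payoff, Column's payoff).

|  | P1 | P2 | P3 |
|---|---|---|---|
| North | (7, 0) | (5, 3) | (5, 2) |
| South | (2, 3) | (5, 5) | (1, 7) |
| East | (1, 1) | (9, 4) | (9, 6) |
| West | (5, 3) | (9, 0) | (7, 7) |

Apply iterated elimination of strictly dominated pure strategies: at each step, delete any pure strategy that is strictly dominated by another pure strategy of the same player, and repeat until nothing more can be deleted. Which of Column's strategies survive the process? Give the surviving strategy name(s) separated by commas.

For Row, West strictly dominates South on the remaining columns (P1: 5>2, P2: 9>5, P3: 7>1); eliminate South.
Column P1 is eliminated: P3 beats it against every remaining row (North: 2>0, East: 6>1, West: 7>3).
For Row, East strictly dominates North on the remaining columns (P2: 9>5, P3: 9>5); eliminate North.
Column's strategy P2 is strictly dominated by P3 (East: 6>4, West: 7>0) and is removed.
For Row, East strictly dominates West on the remaining columns (P3: 9>7); eliminate West.
Among the remaining strategies, none is strictly dominated by another pure strategy of the same player, so the elimination stops.
Surviving strategies — Row: {East}; Column: {P3}.

P3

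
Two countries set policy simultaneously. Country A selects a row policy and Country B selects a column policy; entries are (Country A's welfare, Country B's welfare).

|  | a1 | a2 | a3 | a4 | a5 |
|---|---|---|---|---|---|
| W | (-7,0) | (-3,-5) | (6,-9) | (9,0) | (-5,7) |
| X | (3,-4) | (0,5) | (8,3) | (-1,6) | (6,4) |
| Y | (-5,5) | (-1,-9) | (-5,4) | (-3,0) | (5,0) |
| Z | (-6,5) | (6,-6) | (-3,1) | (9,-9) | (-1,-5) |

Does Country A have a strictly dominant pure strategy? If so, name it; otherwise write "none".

W fails to dominate X at a1 (-7<3).
X fails to dominate W at a4 (-1<9).
Y fails to dominate W at a3 (-5<6).
Z fails to dominate W at a3 (-3<6).
No single strategy dominates all the others.

none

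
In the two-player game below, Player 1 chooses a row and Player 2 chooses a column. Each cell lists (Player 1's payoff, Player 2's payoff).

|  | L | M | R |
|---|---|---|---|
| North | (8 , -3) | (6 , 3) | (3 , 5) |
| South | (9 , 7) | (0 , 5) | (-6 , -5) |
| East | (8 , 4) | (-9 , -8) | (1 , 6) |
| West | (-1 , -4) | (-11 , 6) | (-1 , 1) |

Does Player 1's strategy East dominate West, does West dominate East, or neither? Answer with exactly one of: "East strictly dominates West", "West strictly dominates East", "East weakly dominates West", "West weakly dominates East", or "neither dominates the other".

East strictly dominates West

East's payoffs vs West's, by Player 2's action — L: 8>-1, M: -9>-11, R: 1>-1.
East gives a strictly higher payoff against each opponent action, so East strictly dominates West.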